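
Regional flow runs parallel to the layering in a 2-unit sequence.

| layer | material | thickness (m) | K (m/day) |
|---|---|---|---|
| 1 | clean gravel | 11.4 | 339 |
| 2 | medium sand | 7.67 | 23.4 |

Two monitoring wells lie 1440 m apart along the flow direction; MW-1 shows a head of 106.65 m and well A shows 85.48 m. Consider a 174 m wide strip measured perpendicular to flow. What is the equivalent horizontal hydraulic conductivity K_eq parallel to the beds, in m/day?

Flow is parallel to layering, so each bed carries its own Darcy discharge and the transmissivities add.
Σ(K_i·b_i) = 339×11.4 + 23.4×7.67 = 4044 m²/day.
Total thickness b = 19.07 m, so K_eq = Σ(K_i·b_i)/b = 212.1 m/day.

212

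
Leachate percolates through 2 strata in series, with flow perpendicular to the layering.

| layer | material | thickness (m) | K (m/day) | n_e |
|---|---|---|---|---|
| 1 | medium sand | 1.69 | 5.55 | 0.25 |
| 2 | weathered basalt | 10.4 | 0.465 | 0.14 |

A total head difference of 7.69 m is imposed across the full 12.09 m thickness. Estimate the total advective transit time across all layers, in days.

5.54

With flow normal to the layers, continuity requires the same specific discharge q through every layer.
Σ(b_i/K_i) = 1.69/5.55 + 10.4/0.465 = 22.67 d.
q = Δh / Σ(b_i/K_i) = 7.69 / 22.67 = 0.3392 m/day.
In each layer the seepage velocity is v_i = q/n_i, so the layer transit time is t_i = b_i·n_i / q:
  layer 1 (medium sand): t_1 = 1.69 × 0.25 / 0.3392 = 1.246 d
  layer 2 (weathered basalt): t_2 = 10.4 × 0.14 / 0.3392 = 4.292 d
Total t = Σ t_i = 5.538 days.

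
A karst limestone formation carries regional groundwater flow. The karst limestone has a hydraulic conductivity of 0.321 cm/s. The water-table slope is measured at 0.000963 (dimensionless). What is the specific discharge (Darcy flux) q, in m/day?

0.267

Convert K: 0.321 cm/s × 864 = 277.3 m/day.
Hydraulic gradient i = 0.000963.
Specific discharge q = K · i = 277.3 × 0.0009630 = 0.2671 m/day.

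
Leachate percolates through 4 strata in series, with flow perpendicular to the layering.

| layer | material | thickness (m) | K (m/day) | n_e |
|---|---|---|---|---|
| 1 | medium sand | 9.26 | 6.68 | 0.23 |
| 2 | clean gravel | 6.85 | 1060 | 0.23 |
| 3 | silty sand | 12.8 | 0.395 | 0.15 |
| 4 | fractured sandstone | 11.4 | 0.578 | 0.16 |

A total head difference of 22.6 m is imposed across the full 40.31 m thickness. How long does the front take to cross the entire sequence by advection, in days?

With flow normal to the layers, continuity requires the same specific discharge q through every layer.
Σ(b_i/K_i) = 9.26/6.68 + 6.85/1060 + 12.8/0.395 + 11.4/0.578 = 53.52 d.
q = Δh / Σ(b_i/K_i) = 22.6 / 53.52 = 0.4223 m/day.
In each layer the seepage velocity is v_i = q/n_i, so the layer transit time is t_i = b_i·n_i / q:
  layer 1 (medium sand): t_1 = 9.26 × 0.23 / 0.4223 = 5.044 d
  layer 2 (clean gravel): t_2 = 6.85 × 0.23 / 0.4223 = 3.731 d
  layer 3 (silty sand): t_3 = 12.8 × 0.15 / 0.4223 = 4.547 d
  layer 4 (fractured sandstone): t_4 = 11.4 × 0.16 / 0.4223 = 4.320 d
Total t = Σ t_i = 17.64 days.

17.6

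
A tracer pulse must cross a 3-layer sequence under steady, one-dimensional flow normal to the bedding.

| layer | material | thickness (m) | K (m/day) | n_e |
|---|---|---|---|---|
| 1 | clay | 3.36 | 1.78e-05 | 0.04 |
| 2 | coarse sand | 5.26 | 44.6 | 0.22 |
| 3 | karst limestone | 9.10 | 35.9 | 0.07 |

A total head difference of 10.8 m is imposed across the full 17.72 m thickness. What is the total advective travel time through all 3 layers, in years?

92.3

With flow normal to the layers, continuity requires the same specific discharge q through every layer.
Σ(b_i/K_i) = 3.36/1.78e-05 + 5.26/44.6 + 9.10/35.9 = 1.888e+05 d.
q = Δh / Σ(b_i/K_i) = 10.8 / 1.888e+05 = 5.721e-05 m/day.
In each layer the seepage velocity is v_i = q/n_i, so the layer transit time is t_i = b_i·n_i / q:
  layer 1 (clay): t_1 = 3.36 × 0.04 / 5.721e-05 = 2349 d
  layer 2 (coarse sand): t_2 = 5.26 × 0.22 / 5.721e-05 = 20226 d
  layer 3 (karst limestone): t_3 = 9.10 × 0.07 / 5.721e-05 = 11134 d
Total t = Σ t_i = 33708 days = 92.29 years.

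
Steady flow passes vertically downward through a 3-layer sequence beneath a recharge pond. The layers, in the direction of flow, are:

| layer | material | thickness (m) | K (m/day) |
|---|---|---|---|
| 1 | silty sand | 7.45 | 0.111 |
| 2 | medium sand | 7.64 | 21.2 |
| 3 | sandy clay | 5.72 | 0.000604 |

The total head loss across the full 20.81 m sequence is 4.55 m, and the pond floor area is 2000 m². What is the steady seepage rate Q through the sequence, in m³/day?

0.954

Flow is perpendicular to layering, so the layers act in series and the equivalent K is the thickness-weighted harmonic mean.
Total thickness L = 7.45 + 7.64 + 5.72 = 20.81 m.
Σ(b_i/K_i) = 7.45/0.111 + 7.64/21.2 + 5.72/0.000604 = 9538 d.
K_eq = L / Σ(b_i/K_i) = 20.81 / 9538 = 0.002182 m/day.
Q = K_eq · A · (Δh/L) = 0.002182 × 2000 × (4.55/20.81) = 0.9541 m³/day.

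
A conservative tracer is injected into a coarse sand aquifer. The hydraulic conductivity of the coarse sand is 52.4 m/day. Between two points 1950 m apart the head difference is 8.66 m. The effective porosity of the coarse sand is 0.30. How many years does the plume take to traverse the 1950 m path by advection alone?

Hydraulic gradient i = Δh / L = 8.66 / 1950 = 0.004441.
Darcy flux q = K · i = 52.40 × 0.004441 = 0.2327 m/day.
Seepage velocity v = q / n_e = 0.2327 / 0.30 = 0.7757 m/day.
Travel time t = L / v = 1950 / 0.7757 = 2514 days = 6.883 years.

6.88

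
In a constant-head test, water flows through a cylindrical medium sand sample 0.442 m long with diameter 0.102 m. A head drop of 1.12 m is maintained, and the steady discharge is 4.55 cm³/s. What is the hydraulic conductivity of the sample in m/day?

19.0

Cross-sectional area A = π·(d/2)² = π × (0.102/2)² = 0.008171 m².
Convert discharge: 4.55 cm³/s = 4.550e-06 m³/s.
Darcy's law rearranged: K = Q·L / (A·Δh) = 4.550e-06 × 0.442 / (0.008171 × 1.12) = 0.0002197 m/s = 18.99 m/day.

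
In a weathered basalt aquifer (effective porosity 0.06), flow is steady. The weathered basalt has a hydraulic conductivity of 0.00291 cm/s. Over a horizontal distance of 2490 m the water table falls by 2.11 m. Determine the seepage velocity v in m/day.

Convert K: 0.00291 cm/s × 864 = 2.514 m/day.
Hydraulic gradient i = Δh / L = 2.11 / 2490 = 0.0008474.
Darcy flux q = K · i = 2.514 × 0.0008474 = 0.002131 m/day.
Seepage velocity v = q / n_e = 0.002131 / 0.06 = 0.03551 m/day.

0.0355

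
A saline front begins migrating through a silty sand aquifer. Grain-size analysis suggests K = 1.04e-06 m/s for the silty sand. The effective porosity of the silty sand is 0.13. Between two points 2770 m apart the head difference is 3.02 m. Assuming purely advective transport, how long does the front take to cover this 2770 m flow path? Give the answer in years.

Convert K: 1.04e-06 m/s × 86400 = 0.08986 m/day.
Hydraulic gradient i = Δh / L = 3.02 / 2770 = 0.001090.
Darcy flux q = K · i = 0.08986 × 0.001090 = 9.797e-05 m/day.
Seepage velocity v = q / n_e = 9.797e-05 / 0.13 = 0.0007536 m/day.
Travel time t = L / v = 2770 / 0.0007536 = 3.676e+06 days = 10064 years.

10100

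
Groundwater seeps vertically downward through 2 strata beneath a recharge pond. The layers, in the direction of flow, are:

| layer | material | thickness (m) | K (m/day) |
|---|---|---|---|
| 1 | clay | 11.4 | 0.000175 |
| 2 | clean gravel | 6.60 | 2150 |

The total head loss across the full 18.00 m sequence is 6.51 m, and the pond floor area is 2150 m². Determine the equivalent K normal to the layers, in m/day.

0.000276

Flow is perpendicular to layering, so the layers act in series and the equivalent K is the thickness-weighted harmonic mean.
Total thickness L = 11.4 + 6.60 = 18.00 m.
Σ(b_i/K_i) = 11.4/0.000175 + 6.60/2150 = 65143 d.
K_eq = L / Σ(b_i/K_i) = 18.00 / 65143 = 0.0002763 m/day.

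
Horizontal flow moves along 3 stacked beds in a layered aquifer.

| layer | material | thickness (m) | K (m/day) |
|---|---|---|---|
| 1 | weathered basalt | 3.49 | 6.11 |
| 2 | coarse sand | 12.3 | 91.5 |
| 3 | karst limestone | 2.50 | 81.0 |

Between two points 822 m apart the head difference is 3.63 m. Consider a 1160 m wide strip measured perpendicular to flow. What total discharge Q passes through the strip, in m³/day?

6910

Flow is parallel to layering, so each bed carries its own Darcy discharge and the transmissivities add.
Σ(K_i·b_i) = 6.11×3.49 + 91.5×12.3 + 81.0×2.50 = 1349 m²/day.
Hydraulic gradient i = Δh / L = 3.63 / 822 = 0.004416.
Q = Σ(K_i·b_i) · W · i = 1349 × 1160 × 0.004416 = 6912 m³/day.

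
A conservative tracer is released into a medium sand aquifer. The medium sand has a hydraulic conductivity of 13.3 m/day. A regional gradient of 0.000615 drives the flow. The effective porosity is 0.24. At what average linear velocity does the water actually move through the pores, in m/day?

0.0341

Hydraulic gradient i = 0.000615.
Darcy flux q = K · i = 13.30 × 0.0006150 = 0.008180 m/day.
Seepage velocity v = q / n_e = 0.008180 / 0.24 = 0.03408 m/day.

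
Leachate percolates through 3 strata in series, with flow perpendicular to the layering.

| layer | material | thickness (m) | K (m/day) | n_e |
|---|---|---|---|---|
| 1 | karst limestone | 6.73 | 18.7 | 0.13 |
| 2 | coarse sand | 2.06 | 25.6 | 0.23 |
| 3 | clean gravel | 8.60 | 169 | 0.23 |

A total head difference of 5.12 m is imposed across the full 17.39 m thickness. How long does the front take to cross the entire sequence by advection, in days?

0.319

With flow normal to the layers, continuity requires the same specific discharge q through every layer.
Σ(b_i/K_i) = 6.73/18.7 + 2.06/25.6 + 8.60/169 = 0.4912 d.
q = Δh / Σ(b_i/K_i) = 5.12 / 0.4912 = 10.42 m/day.
In each layer the seepage velocity is v_i = q/n_i, so the layer transit time is t_i = b_i·n_i / q:
  layer 1 (karst limestone): t_1 = 6.73 × 0.13 / 10.42 = 0.08394 d
  layer 2 (coarse sand): t_2 = 2.06 × 0.23 / 10.42 = 0.04546 d
  layer 3 (clean gravel): t_3 = 8.60 × 0.23 / 10.42 = 0.1898 d
Total t = Σ t_i = 0.3192 days.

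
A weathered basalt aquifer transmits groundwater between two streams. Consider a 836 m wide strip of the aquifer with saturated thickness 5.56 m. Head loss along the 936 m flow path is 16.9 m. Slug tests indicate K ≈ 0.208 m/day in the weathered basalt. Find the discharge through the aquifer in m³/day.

Cross-sectional area A = 836 × 5.56 = 4648 m².
Hydraulic gradient i = Δh / L = 16.9 / 936 = 0.01806.
Darcy's law: Q = K · A · i = 0.2080 × 4648 × 0.01806 = 17.46 m³/day.

17.5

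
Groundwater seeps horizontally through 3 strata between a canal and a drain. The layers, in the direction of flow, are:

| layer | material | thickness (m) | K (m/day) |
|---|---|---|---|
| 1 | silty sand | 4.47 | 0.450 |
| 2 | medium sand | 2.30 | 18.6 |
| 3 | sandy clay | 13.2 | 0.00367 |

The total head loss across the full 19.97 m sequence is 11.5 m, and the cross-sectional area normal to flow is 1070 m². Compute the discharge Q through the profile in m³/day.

Flow is perpendicular to layering, so the layers act in series and the equivalent K is the thickness-weighted harmonic mean.
Total thickness L = 4.47 + 2.30 + 13.2 = 19.97 m.
Σ(b_i/K_i) = 4.47/0.450 + 2.30/18.6 + 13.2/0.00367 = 3607 d.
K_eq = L / Σ(b_i/K_i) = 19.97 / 3607 = 0.005537 m/day.
Q = K_eq · A · (Δh/L) = 0.005537 × 1070 × (11.5/19.97) = 3.412 m³/day.

3.41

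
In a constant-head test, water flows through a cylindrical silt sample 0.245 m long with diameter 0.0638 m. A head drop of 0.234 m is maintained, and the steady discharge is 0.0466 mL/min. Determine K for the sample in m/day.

Cross-sectional area A = π·(d/2)² = π × (0.0638/2)² = 0.003197 m².
Convert discharge: 0.0466 mL/min = 7.767e-10 m³/s.
Darcy's law rearranged: K = Q·L / (A·Δh) = 7.767e-10 × 0.245 / (0.003197 × 0.234) = 2.544e-07 m/s = 0.02198 m/day.

0.0220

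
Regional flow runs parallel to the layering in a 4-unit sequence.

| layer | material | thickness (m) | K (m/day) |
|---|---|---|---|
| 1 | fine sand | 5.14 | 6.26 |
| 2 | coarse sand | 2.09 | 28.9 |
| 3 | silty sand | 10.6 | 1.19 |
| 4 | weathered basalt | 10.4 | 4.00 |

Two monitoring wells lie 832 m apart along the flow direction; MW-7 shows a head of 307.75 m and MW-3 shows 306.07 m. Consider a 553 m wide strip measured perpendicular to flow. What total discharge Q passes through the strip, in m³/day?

164

Flow is parallel to layering, so each bed carries its own Darcy discharge and the transmissivities add.
Σ(K_i·b_i) = 6.26×5.14 + 28.9×2.09 + 1.19×10.6 + 4.00×10.4 = 146.8 m²/day.
Hydraulic gradient i = (307.75 − 306.07) / 832 = 1.68 / 832 = 0.002019.
Q = Σ(K_i·b_i) · W · i = 146.8 × 553 × 0.002019 = 163.9 m³/day.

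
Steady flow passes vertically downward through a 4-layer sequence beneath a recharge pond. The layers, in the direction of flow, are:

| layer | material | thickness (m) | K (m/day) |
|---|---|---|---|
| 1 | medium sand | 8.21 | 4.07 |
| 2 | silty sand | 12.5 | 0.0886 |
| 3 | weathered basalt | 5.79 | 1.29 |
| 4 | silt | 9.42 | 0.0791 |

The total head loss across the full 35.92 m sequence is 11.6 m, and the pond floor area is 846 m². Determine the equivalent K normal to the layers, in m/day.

Flow is perpendicular to layering, so the layers act in series and the equivalent K is the thickness-weighted harmonic mean.
Total thickness L = 8.21 + 12.5 + 5.79 + 9.42 = 35.92 m.
Σ(b_i/K_i) = 8.21/4.07 + 12.5/0.0886 + 5.79/1.29 + 9.42/0.0791 = 266.7 d.
K_eq = L / Σ(b_i/K_i) = 35.92 / 266.7 = 0.1347 m/day.

0.135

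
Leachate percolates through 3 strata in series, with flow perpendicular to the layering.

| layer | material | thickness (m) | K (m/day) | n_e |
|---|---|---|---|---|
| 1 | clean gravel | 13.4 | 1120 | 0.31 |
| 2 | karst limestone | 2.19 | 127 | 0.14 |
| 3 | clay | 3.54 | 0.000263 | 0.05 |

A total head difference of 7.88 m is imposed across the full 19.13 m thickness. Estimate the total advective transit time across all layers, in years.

With flow normal to the layers, continuity requires the same specific discharge q through every layer.
Σ(b_i/K_i) = 13.4/1120 + 2.19/127 + 3.54/0.000263 = 13460 d.
q = Δh / Σ(b_i/K_i) = 7.88 / 13460 = 0.0005854 m/day.
In each layer the seepage velocity is v_i = q/n_i, so the layer transit time is t_i = b_i·n_i / q:
  layer 1 (clean gravel): t_1 = 13.4 × 0.31 / 0.0005854 = 7096 d
  layer 2 (karst limestone): t_2 = 2.19 × 0.14 / 0.0005854 = 523.7 d
  layer 3 (clay): t_3 = 3.54 × 0.05 / 0.0005854 = 302.3 d
Total t = Σ t_i = 7922 days = 21.69 years.

21.7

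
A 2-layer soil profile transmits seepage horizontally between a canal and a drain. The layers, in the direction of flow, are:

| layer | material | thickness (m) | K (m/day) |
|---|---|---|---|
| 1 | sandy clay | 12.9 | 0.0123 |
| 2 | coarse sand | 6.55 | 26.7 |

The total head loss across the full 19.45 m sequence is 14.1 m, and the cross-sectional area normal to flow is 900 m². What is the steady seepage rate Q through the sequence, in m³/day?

Flow is perpendicular to layering, so the layers act in series and the equivalent K is the thickness-weighted harmonic mean.
Total thickness L = 12.9 + 6.55 = 19.45 m.
Σ(b_i/K_i) = 12.9/0.0123 + 6.55/26.7 = 1049 d.
K_eq = L / Σ(b_i/K_i) = 19.45 / 1049 = 0.01854 m/day.
Q = K_eq · A · (Δh/L) = 0.01854 × 900 × (14.1/19.45) = 12.10 m³/day.

12.1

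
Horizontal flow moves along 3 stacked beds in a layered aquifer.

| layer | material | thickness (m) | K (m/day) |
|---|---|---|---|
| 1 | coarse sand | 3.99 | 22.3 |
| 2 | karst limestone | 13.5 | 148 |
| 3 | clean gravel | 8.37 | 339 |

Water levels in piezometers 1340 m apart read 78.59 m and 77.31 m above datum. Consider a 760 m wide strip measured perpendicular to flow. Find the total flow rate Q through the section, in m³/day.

3570

Flow is parallel to layering, so each bed carries its own Darcy discharge and the transmissivities add.
Σ(K_i·b_i) = 22.3×3.99 + 148×13.5 + 339×8.37 = 4924 m²/day.
Hydraulic gradient i = (78.59 − 77.31) / 1340 = 1.28 / 1340 = 0.0009552.
Q = Σ(K_i·b_i) · W · i = 4924 × 760 × 0.0009552 = 3575 m³/day.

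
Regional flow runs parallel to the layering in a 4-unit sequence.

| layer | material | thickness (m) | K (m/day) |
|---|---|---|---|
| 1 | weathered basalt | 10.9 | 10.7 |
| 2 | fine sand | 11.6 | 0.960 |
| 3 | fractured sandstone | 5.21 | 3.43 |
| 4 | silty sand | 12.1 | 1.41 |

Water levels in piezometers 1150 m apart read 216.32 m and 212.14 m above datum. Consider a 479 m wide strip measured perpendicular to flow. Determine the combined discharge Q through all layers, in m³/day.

283

Flow is parallel to layering, so each bed carries its own Darcy discharge and the transmissivities add.
Σ(K_i·b_i) = 10.7×10.9 + 0.960×11.6 + 3.43×5.21 + 1.41×12.1 = 162.7 m²/day.
Hydraulic gradient i = (216.32 − 212.14) / 1150 = 4.18 / 1150 = 0.003635.
Q = Σ(K_i·b_i) · W · i = 162.7 × 479 × 0.003635 = 283.3 m³/day.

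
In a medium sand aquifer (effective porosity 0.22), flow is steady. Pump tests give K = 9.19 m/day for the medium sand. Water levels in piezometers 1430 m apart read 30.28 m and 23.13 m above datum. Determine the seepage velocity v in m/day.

Hydraulic gradient i = (30.28 − 23.13) / 1430 = 7.15 / 1430 = 0.005000.
Darcy flux q = K · i = 9.190 × 0.005000 = 0.04595 m/day.
Seepage velocity v = q / n_e = 0.04595 / 0.22 = 0.2089 m/day.

0.209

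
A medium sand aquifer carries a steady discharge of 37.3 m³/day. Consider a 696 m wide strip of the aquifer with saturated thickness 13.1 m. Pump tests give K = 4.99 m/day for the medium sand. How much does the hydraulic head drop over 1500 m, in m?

1.23

Cross-sectional area A = 696 × 13.1 = 9118 m².
From Q = K·A·i, i = Q / (K·A) = 37.3 / (4.990 × 9118) = 0.0008198.
Head loss Δh = i · L = 0.0008198 × 1500 = 1.230 m.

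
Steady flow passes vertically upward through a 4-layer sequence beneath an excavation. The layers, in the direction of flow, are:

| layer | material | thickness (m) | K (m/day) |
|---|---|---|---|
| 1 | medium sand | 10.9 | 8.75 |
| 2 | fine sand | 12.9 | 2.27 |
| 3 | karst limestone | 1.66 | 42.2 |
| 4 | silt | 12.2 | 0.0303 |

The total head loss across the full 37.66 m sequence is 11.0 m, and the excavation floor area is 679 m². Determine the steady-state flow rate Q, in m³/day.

18.2

Flow is perpendicular to layering, so the layers act in series and the equivalent K is the thickness-weighted harmonic mean.
Total thickness L = 10.9 + 12.9 + 1.66 + 12.2 = 37.66 m.
Σ(b_i/K_i) = 10.9/8.75 + 12.9/2.27 + 1.66/42.2 + 12.2/0.0303 = 409.6 d.
K_eq = L / Σ(b_i/K_i) = 37.66 / 409.6 = 0.09194 m/day.
Q = K_eq · A · (Δh/L) = 0.09194 × 679 × (11.0/37.66) = 18.23 m³/day.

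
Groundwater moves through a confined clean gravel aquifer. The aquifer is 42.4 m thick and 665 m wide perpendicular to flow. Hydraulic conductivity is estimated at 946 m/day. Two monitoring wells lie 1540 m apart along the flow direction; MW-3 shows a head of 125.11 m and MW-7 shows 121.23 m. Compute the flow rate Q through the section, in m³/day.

Cross-sectional area A = 665 × 42.4 = 28196 m².
Hydraulic gradient i = (125.11 − 121.23) / 1540 = 3.88 / 1540 = 0.002519.
Darcy's law: Q = K · A · i = 946.0 × 28196 × 0.002519 = 67203 m³/day.

67200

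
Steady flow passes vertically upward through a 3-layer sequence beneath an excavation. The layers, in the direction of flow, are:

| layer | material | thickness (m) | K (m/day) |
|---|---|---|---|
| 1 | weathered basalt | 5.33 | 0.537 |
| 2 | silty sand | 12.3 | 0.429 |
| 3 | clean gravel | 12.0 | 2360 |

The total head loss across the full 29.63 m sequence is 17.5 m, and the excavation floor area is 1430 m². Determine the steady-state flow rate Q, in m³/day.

648

Flow is perpendicular to layering, so the layers act in series and the equivalent K is the thickness-weighted harmonic mean.
Total thickness L = 5.33 + 12.3 + 12.0 = 29.63 m.
Σ(b_i/K_i) = 5.33/0.537 + 12.3/0.429 + 12.0/2360 = 38.60 d.
K_eq = L / Σ(b_i/K_i) = 29.63 / 38.60 = 0.7676 m/day.
Q = K_eq · A · (Δh/L) = 0.7676 × 1430 × (17.5/29.63) = 648.3 m³/day.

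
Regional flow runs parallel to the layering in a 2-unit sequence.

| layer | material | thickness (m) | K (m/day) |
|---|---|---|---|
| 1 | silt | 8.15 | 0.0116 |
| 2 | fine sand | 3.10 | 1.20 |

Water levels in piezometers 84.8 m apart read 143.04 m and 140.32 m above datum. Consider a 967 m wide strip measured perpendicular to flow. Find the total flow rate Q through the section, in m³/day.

118

Flow is parallel to layering, so each bed carries its own Darcy discharge and the transmissivities add.
Σ(K_i·b_i) = 0.0116×8.15 + 1.20×3.10 = 3.815 m²/day.
Hydraulic gradient i = (143.04 − 140.32) / 84.8 = 2.72 / 84.8 = 0.03208.
Q = Σ(K_i·b_i) · W · i = 3.815 × 967 × 0.03208 = 118.3 m³/day.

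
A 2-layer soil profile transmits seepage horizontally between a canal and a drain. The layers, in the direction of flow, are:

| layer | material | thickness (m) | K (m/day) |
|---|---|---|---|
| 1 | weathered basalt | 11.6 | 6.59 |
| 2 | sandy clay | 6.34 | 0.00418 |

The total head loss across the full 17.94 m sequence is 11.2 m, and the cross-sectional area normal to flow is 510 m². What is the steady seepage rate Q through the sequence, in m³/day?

3.76

Flow is perpendicular to layering, so the layers act in series and the equivalent K is the thickness-weighted harmonic mean.
Total thickness L = 11.6 + 6.34 = 17.94 m.
Σ(b_i/K_i) = 11.6/6.59 + 6.34/0.00418 = 1519 d.
K_eq = L / Σ(b_i/K_i) = 17.94 / 1519 = 0.01181 m/day.
Q = K_eq · A · (Δh/L) = 0.01181 × 510 × (11.2/17.94) = 3.762 m³/day.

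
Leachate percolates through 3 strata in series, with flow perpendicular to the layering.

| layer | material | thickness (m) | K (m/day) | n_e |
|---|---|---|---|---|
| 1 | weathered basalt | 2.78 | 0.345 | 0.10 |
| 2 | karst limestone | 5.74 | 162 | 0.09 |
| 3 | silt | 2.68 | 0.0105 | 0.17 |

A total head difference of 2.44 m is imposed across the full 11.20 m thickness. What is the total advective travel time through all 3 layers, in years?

0.369

With flow normal to the layers, continuity requires the same specific discharge q through every layer.
Σ(b_i/K_i) = 2.78/0.345 + 5.74/162 + 2.68/0.0105 = 263.3 d.
q = Δh / Σ(b_i/K_i) = 2.44 / 263.3 = 0.009266 m/day.
In each layer the seepage velocity is v_i = q/n_i, so the layer transit time is t_i = b_i·n_i / q:
  layer 1 (weathered basalt): t_1 = 2.78 × 0.10 / 0.009266 = 30.00 d
  layer 2 (karst limestone): t_2 = 5.74 × 0.09 / 0.009266 = 55.75 d
  layer 3 (silt): t_3 = 2.68 × 0.17 / 0.009266 = 49.17 d
Total t = Σ t_i = 134.9 days = 0.3694 years.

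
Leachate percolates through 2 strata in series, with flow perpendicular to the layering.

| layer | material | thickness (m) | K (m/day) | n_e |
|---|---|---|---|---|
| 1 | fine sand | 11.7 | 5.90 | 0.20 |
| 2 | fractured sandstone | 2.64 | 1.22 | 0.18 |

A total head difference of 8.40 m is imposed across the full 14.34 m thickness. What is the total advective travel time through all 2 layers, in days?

With flow normal to the layers, continuity requires the same specific discharge q through every layer.
Σ(b_i/K_i) = 11.7/5.90 + 2.64/1.22 = 4.147 d.
q = Δh / Σ(b_i/K_i) = 8.40 / 4.147 = 2.026 m/day.
In each layer the seepage velocity is v_i = q/n_i, so the layer transit time is t_i = b_i·n_i / q:
  layer 1 (fine sand): t_1 = 11.7 × 0.20 / 2.026 = 1.155 d
  layer 2 (fractured sandstone): t_2 = 2.64 × 0.18 / 2.026 = 0.2346 d
Total t = Σ t_i = 1.390 days.

1.39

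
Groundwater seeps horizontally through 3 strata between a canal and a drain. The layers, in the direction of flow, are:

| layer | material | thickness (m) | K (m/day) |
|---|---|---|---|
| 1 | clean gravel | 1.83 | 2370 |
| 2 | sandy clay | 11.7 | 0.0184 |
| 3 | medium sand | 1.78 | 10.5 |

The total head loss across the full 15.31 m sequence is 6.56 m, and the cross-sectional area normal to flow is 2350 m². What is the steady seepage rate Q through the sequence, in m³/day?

24.2

Flow is perpendicular to layering, so the layers act in series and the equivalent K is the thickness-weighted harmonic mean.
Total thickness L = 1.83 + 11.7 + 1.78 = 15.31 m.
Σ(b_i/K_i) = 1.83/2370 + 11.7/0.0184 + 1.78/10.5 = 636.0 d.
K_eq = L / Σ(b_i/K_i) = 15.31 / 636.0 = 0.02407 m/day.
Q = K_eq · A · (Δh/L) = 0.02407 × 2350 × (6.56/15.31) = 24.24 m³/day.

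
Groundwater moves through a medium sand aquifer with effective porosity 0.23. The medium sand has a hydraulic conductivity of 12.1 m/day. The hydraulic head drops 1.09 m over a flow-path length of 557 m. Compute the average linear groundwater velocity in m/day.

0.103

Hydraulic gradient i = Δh / L = 1.09 / 557 = 0.001957.
Darcy flux q = K · i = 12.10 × 0.001957 = 0.02368 m/day.
Seepage velocity v = q / n_e = 0.02368 / 0.23 = 0.1030 m/day.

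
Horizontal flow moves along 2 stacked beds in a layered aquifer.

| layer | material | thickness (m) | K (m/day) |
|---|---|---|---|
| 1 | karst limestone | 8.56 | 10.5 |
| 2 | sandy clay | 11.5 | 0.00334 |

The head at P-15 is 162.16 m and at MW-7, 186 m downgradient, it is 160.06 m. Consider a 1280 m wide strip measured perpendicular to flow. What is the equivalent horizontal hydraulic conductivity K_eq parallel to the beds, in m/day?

Flow is parallel to layering, so each bed carries its own Darcy discharge and the transmissivities add.
Σ(K_i·b_i) = 10.5×8.56 + 0.00334×11.5 = 89.92 m²/day.
Total thickness b = 20.06 m, so K_eq = Σ(K_i·b_i)/b = 4.482 m/day.

4.48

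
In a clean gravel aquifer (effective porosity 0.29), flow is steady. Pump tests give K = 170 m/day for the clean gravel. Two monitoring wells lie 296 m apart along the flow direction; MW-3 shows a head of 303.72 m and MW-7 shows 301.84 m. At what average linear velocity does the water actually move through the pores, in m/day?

3.72

Hydraulic gradient i = (303.72 − 301.84) / 296 = 1.88 / 296 = 0.006351.
Darcy flux q = K · i = 170.0 × 0.006351 = 1.080 m/day.
Seepage velocity v = q / n_e = 1.080 / 0.29 = 3.723 m/day.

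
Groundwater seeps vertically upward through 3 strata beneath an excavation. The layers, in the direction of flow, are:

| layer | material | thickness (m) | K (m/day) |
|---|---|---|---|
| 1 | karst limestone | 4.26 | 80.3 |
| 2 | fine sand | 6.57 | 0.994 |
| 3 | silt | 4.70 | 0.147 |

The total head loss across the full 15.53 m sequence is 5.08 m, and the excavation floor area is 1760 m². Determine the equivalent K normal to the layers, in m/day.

0.402

Flow is perpendicular to layering, so the layers act in series and the equivalent K is the thickness-weighted harmonic mean.
Total thickness L = 4.26 + 6.57 + 4.70 = 15.53 m.
Σ(b_i/K_i) = 4.26/80.3 + 6.57/0.994 + 4.70/0.147 = 38.64 d.
K_eq = L / Σ(b_i/K_i) = 15.53 / 38.64 = 0.4020 m/day.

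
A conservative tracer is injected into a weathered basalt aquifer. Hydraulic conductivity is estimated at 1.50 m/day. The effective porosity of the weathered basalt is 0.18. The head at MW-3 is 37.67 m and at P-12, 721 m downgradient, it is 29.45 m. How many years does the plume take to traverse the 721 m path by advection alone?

Hydraulic gradient i = (37.67 − 29.45) / 721 = 8.22 / 721 = 0.01140.
Darcy flux q = K · i = 1.500 × 0.01140 = 0.01710 m/day.
Seepage velocity v = q / n_e = 0.01710 / 0.18 = 0.09501 m/day.
Travel time t = L / v = 721 / 0.09501 = 7589 days = 20.78 years.

20.8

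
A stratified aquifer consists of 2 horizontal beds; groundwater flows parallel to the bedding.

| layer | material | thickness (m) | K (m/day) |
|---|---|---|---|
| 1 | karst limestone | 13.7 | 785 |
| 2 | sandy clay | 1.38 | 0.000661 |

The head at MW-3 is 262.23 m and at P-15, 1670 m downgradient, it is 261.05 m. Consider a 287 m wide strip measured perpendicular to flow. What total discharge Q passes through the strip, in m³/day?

2180

Flow is parallel to layering, so each bed carries its own Darcy discharge and the transmissivities add.
Σ(K_i·b_i) = 785×13.7 + 0.000661×1.38 = 10755 m²/day.
Hydraulic gradient i = (262.23 − 261.05) / 1670 = 1.18 / 1670 = 0.0007066.
Q = Σ(K_i·b_i) · W · i = 10755 × 287 × 0.0007066 = 2181 m³/day.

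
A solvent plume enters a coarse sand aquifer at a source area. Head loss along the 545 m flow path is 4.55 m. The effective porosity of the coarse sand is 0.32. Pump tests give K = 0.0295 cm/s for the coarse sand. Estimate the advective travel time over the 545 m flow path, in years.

2.24

Convert K: 0.0295 cm/s × 864 = 25.49 m/day.
Hydraulic gradient i = Δh / L = 4.55 / 545 = 0.008349.
Darcy flux q = K · i = 25.49 × 0.008349 = 0.2128 m/day.
Seepage velocity v = q / n_e = 0.2128 / 0.32 = 0.6650 m/day.
Travel time t = L / v = 545 / 0.6650 = 819.6 days = 2.244 years.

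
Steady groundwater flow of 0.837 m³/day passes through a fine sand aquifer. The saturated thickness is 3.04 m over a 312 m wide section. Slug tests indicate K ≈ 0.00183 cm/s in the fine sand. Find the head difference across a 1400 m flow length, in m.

Convert K: 0.00183 cm/s × 864 = 1.581 m/day.
Cross-sectional area A = 312 × 3.04 = 948.5 m².
From Q = K·A·i, i = Q / (K·A) = 0.837 / (1.581 × 948.5) = 0.0005581.
Head loss Δh = i · L = 0.0005581 × 1400 = 0.7814 m.

0.781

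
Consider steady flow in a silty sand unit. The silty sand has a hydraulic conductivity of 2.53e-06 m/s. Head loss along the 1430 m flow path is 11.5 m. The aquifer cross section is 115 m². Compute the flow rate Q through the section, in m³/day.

Convert K: 2.53e-06 m/s × 86400 = 0.2186 m/day.
Hydraulic gradient i = Δh / L = 11.5 / 1430 = 0.008042.
Darcy's law: Q = K · A · i = 0.2186 × 115.0 × 0.008042 = 0.2022 m³/day.

0.202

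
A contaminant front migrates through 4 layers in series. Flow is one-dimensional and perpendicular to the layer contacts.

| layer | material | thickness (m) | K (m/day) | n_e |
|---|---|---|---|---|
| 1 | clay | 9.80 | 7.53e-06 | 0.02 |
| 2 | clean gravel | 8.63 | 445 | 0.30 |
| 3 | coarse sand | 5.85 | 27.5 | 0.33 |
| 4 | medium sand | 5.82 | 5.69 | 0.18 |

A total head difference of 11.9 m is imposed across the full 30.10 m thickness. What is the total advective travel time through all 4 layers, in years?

1730

With flow normal to the layers, continuity requires the same specific discharge q through every layer.
Σ(b_i/K_i) = 9.80/7.53e-06 + 8.63/445 + 5.85/27.5 + 5.82/5.69 = 1.301e+06 d.
q = Δh / Σ(b_i/K_i) = 11.9 / 1.301e+06 = 9.144e-06 m/day.
In each layer the seepage velocity is v_i = q/n_i, so the layer transit time is t_i = b_i·n_i / q:
  layer 1 (clay): t_1 = 9.80 × 0.02 / 9.144e-06 = 21436 d
  layer 2 (clean gravel): t_2 = 8.63 × 0.30 / 9.144e-06 = 2.832e+05 d
  layer 3 (coarse sand): t_3 = 5.85 × 0.33 / 9.144e-06 = 2.111e+05 d
  layer 4 (medium sand): t_4 = 5.82 × 0.18 / 9.144e-06 = 1.146e+05 d
Total t = Σ t_i = 6.303e+05 days = 1726 years.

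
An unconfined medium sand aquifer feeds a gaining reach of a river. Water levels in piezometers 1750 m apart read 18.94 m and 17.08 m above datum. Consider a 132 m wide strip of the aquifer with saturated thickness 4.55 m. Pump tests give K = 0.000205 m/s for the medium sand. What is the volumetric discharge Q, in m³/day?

Convert K: 0.000205 m/s × 86400 = 17.71 m/day.
Cross-sectional area A = 132 × 4.55 = 600.6 m².
Hydraulic gradient i = (18.94 − 17.08) / 1750 = 1.86 / 1750 = 0.001063.
Darcy's law: Q = K · A · i = 17.71 × 600.6 × 0.001063 = 11.31 m³/day.

11.3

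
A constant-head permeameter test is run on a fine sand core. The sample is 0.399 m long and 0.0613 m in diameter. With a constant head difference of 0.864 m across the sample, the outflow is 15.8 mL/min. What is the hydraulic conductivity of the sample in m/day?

3.56

Cross-sectional area A = π·(d/2)² = π × (0.0613/2)² = 0.002951 m².
Convert discharge: 15.8 mL/min = 2.633e-07 m³/s.
Darcy's law rearranged: K = Q·L / (A·Δh) = 2.633e-07 × 0.399 / (0.002951 × 0.864) = 4.121e-05 m/s = 3.560 m/day.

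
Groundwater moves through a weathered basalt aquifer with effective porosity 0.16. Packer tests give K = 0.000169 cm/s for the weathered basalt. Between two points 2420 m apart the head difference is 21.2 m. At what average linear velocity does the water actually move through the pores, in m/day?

0.00799

Convert K: 0.000169 cm/s × 864 = 0.1460 m/day.
Hydraulic gradient i = Δh / L = 21.2 / 2420 = 0.008760.
Darcy flux q = K · i = 0.1460 × 0.008760 = 0.001279 m/day.
Seepage velocity v = q / n_e = 0.001279 / 0.16 = 0.007995 m/day.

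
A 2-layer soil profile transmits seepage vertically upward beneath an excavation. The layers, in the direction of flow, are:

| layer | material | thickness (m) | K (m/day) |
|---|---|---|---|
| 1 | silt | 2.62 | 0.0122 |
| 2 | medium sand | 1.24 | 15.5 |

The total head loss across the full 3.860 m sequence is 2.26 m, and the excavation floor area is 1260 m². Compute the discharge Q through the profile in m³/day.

13.3

Flow is perpendicular to layering, so the layers act in series and the equivalent K is the thickness-weighted harmonic mean.
Total thickness L = 2.62 + 1.24 = 3.860 m.
Σ(b_i/K_i) = 2.62/0.0122 + 1.24/15.5 = 214.8 d.
K_eq = L / Σ(b_i/K_i) = 3.860 / 214.8 = 0.01797 m/day.
Q = K_eq · A · (Δh/L) = 0.01797 × 1260 × (2.26/3.860) = 13.25 m³/day.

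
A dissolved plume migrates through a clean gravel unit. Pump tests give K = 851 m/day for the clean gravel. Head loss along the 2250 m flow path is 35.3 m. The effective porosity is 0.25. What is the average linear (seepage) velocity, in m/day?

53.4

Hydraulic gradient i = Δh / L = 35.3 / 2250 = 0.01569.
Darcy flux q = K · i = 851.0 × 0.01569 = 13.35 m/day.
Seepage velocity v = q / n_e = 13.35 / 0.25 = 53.40 m/day.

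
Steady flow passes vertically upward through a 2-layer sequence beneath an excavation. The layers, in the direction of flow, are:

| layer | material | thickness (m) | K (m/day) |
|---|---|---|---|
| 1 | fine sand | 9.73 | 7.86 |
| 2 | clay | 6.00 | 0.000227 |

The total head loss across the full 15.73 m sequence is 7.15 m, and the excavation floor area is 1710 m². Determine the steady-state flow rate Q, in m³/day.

0.463

Flow is perpendicular to layering, so the layers act in series and the equivalent K is the thickness-weighted harmonic mean.
Total thickness L = 9.73 + 6.00 = 15.73 m.
Σ(b_i/K_i) = 9.73/7.86 + 6.00/0.000227 = 26433 d.
K_eq = L / Σ(b_i/K_i) = 15.73 / 26433 = 0.0005951 m/day.
Q = K_eq · A · (Δh/L) = 0.0005951 × 1710 × (7.15/15.73) = 0.4625 m³/day.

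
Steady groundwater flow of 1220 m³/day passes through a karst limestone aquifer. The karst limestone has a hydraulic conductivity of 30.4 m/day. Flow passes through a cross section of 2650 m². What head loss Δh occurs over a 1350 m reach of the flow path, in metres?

From Q = K·A·i, i = Q / (K·A) = 1220 / (30.40 × 2650) = 0.01514.
Head loss Δh = i · L = 0.01514 × 1350 = 20.44 m.

20.4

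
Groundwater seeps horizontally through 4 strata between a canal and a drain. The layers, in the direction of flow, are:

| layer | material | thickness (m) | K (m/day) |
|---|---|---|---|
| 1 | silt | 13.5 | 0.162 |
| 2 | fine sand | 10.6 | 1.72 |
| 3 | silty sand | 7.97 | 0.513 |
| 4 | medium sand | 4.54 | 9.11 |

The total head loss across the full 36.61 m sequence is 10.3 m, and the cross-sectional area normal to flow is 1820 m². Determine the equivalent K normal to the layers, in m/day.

Flow is perpendicular to layering, so the layers act in series and the equivalent K is the thickness-weighted harmonic mean.
Total thickness L = 13.5 + 10.6 + 7.97 + 4.54 = 36.61 m.
Σ(b_i/K_i) = 13.5/0.162 + 10.6/1.72 + 7.97/0.513 + 4.54/9.11 = 105.5 d.
K_eq = L / Σ(b_i/K_i) = 36.61 / 105.5 = 0.3469 m/day.

0.347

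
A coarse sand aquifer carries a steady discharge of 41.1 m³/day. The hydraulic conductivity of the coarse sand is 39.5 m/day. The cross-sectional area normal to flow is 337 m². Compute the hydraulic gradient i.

From Q = K·A·i, i = Q / (K·A) = 41.1 / (39.50 × 337.0) = 0.003088.

0.00309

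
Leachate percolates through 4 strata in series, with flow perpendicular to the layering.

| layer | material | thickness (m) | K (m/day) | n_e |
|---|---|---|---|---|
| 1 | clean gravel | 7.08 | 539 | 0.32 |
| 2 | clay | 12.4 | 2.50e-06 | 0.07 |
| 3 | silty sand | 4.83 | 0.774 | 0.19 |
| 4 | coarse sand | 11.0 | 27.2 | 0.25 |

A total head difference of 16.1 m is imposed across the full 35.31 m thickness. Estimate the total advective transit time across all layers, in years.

With flow normal to the layers, continuity requires the same specific discharge q through every layer.
Σ(b_i/K_i) = 7.08/539 + 12.4/2.50e-06 + 4.83/0.774 + 11.0/27.2 = 4.960e+06 d.
q = Δh / Σ(b_i/K_i) = 16.1 / 4.960e+06 = 3.246e-06 m/day.
In each layer the seepage velocity is v_i = q/n_i, so the layer transit time is t_i = b_i·n_i / q:
  layer 1 (clean gravel): t_1 = 7.08 × 0.32 / 3.246e-06 = 6.980e+05 d
  layer 2 (clay): t_2 = 12.4 × 0.07 / 3.246e-06 = 2.674e+05 d
  layer 3 (silty sand): t_3 = 4.83 × 0.19 / 3.246e-06 = 2.827e+05 d
  layer 4 (coarse sand): t_4 = 11.0 × 0.25 / 3.246e-06 = 8.472e+05 d
Total t = Σ t_i = 2.095e+06 days = 5737 years.

5740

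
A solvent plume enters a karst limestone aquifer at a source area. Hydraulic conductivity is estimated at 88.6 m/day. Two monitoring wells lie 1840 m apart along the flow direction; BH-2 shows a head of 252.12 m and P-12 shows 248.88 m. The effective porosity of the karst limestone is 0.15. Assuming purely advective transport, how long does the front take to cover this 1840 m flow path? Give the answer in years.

Hydraulic gradient i = (252.12 − 248.88) / 1840 = 3.24 / 1840 = 0.001761.
Darcy flux q = K · i = 88.60 × 0.001761 = 0.1560 m/day.
Seepage velocity v = q / n_e = 0.1560 / 0.15 = 1.040 m/day.
Travel time t = L / v = 1840 / 1.040 = 1769 days = 4.843 years.

4.84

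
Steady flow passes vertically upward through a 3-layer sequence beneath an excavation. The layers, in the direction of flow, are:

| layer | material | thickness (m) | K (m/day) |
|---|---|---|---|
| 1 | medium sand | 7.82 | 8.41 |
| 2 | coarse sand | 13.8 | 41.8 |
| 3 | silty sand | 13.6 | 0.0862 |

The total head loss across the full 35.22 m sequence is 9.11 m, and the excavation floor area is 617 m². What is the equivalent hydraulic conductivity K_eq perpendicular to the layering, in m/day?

0.221

Flow is perpendicular to layering, so the layers act in series and the equivalent K is the thickness-weighted harmonic mean.
Total thickness L = 7.82 + 13.8 + 13.6 = 35.22 m.
Σ(b_i/K_i) = 7.82/8.41 + 13.8/41.8 + 13.6/0.0862 = 159.0 d.
K_eq = L / Σ(b_i/K_i) = 35.22 / 159.0 = 0.2215 m/day.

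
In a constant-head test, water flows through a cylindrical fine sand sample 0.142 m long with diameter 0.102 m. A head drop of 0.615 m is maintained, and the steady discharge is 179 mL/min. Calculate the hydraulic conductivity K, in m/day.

7.28

Cross-sectional area A = π·(d/2)² = π × (0.102/2)² = 0.008171 m².
Convert discharge: 179 mL/min = 2.983e-06 m³/s.
Darcy's law rearranged: K = Q·L / (A·Δh) = 2.983e-06 × 0.142 / (0.008171 × 0.615) = 8.430e-05 m/s = 7.283 m/day.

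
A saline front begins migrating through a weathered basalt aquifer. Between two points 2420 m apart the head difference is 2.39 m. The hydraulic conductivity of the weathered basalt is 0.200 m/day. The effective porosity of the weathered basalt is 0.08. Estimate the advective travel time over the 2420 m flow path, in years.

Hydraulic gradient i = Δh / L = 2.39 / 2420 = 0.0009876.
Darcy flux q = K · i = 0.2000 × 0.0009876 = 0.0001975 m/day.
Seepage velocity v = q / n_e = 0.0001975 / 0.08 = 0.002469 m/day.
Travel time t = L / v = 2420 / 0.002469 = 9.802e+05 days = 2684 years.

2680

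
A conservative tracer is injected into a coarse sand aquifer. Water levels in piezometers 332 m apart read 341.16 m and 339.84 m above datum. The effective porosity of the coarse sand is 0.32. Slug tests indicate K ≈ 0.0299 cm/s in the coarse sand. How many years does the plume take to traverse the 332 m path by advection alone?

Convert K: 0.0299 cm/s × 864 = 25.83 m/day.
Hydraulic gradient i = (341.16 − 339.84) / 332 = 1.32 / 332 = 0.003976.
Darcy flux q = K · i = 25.83 × 0.003976 = 0.1027 m/day.
Seepage velocity v = q / n_e = 0.1027 / 0.32 = 0.3210 m/day.
Travel time t = L / v = 332 / 0.3210 = 1034 days = 2.832 years.

2.83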